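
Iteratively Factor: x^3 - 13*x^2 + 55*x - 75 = (x - 3)*(x^2 - 10*x + 25) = (x - 5)*(x - 3)*(x - 5)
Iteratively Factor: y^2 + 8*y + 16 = (y + 4)*(y + 4)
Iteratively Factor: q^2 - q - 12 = (q - 4)*(q + 3)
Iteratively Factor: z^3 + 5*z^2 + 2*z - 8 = (z + 4)*(z^2 + z - 2) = (z + 2)*(z + 4)*(z - 1)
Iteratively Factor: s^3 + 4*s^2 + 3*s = (s)*(s^2 + 4*s + 3) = s*(s + 1)*(s + 3)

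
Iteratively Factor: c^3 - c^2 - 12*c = (c - 4)*(c^2 + 3*c) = c*(c - 4)*(c + 3)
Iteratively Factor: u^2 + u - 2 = (u - 1)*(u + 2)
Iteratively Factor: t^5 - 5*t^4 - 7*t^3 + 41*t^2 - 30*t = (t + 3)*(t^4 - 8*t^3 + 17*t^2 - 10*t) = (t - 2)*(t + 3)*(t^3 - 6*t^2 + 5*t) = (t - 2)*(t - 1)*(t + 3)*(t^2 - 5*t) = (t - 5)*(t - 2)*(t - 1)*(t + 3)*(t)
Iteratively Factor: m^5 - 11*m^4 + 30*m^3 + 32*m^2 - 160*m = (m - 4)*(m^4 - 7*m^3 + 2*m^2 + 40*m) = (m - 4)*(m + 2)*(m^3 - 9*m^2 + 20*m) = (m - 5)*(m - 4)*(m + 2)*(m^2 - 4*m) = (m - 5)*(m - 4)^2*(m + 2)*(m)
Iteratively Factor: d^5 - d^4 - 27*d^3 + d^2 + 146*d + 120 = (d - 5)*(d^4 + 4*d^3 - 7*d^2 - 34*d - 24) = (d - 5)*(d + 4)*(d^3 - 7*d - 6) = (d - 5)*(d - 3)*(d + 4)*(d^2 + 3*d + 2) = (d - 5)*(d - 3)*(d + 2)*(d + 4)*(d + 1)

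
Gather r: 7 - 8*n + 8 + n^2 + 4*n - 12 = n^2 - 4*n + 3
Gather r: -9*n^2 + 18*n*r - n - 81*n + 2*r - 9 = -9*n^2 - 82*n + r*(18*n + 2) - 9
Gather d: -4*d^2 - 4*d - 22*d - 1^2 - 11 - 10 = -4*d^2 - 26*d - 22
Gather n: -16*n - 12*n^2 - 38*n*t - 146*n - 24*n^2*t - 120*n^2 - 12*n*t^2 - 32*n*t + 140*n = n^2*(-24*t - 132) + n*(-12*t^2 - 70*t - 22)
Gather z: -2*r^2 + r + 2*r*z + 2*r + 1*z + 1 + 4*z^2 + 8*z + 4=-2*r^2 + 3*r + 4*z^2 + z*(2*r + 9) + 5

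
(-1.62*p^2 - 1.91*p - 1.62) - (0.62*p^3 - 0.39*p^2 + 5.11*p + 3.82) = -0.62*p^3 - 1.23*p^2 - 7.02*p - 5.44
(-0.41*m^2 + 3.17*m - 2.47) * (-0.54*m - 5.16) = 0.2214*m^3 + 0.4038*m^2 - 15.0234*m + 12.7452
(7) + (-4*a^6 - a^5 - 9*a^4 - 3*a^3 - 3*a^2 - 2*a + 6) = -4*a^6 - a^5 - 9*a^4 - 3*a^3 - 3*a^2 - 2*a + 13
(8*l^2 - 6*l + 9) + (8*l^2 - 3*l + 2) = 16*l^2 - 9*l + 11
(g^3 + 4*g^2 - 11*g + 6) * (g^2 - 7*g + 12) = g^5 - 3*g^4 - 27*g^3 + 131*g^2 - 174*g + 72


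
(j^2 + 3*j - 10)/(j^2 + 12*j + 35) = (j - 2)/(j + 7)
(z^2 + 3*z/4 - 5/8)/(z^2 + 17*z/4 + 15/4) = (z - 1/2)/(z + 3)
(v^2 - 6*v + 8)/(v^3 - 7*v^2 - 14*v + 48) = (v - 4)/(v^2 - 5*v - 24)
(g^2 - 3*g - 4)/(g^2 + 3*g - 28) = (g + 1)/(g + 7)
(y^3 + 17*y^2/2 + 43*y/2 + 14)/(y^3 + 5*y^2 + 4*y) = (y + 7/2)/y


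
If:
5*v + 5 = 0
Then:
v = -1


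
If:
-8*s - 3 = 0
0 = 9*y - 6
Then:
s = -3/8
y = 2/3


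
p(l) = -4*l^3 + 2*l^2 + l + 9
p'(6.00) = -407.00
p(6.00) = -777.00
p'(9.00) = -935.00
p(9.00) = -2736.00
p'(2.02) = -39.88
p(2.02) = -13.79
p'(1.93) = -35.98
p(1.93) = -10.38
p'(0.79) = -3.33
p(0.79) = 9.07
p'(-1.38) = -27.37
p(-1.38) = 21.94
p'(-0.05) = 0.77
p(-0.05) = 8.96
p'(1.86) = -33.08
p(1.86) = -7.96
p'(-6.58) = -544.88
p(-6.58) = 1228.57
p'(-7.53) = -709.53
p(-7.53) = 1822.70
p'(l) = -12*l^2 + 4*l + 1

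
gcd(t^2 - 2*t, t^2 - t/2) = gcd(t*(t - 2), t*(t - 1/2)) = t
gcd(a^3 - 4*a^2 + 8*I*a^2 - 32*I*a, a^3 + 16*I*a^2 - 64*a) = a^2 + 8*I*a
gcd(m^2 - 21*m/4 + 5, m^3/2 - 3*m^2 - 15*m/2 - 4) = 1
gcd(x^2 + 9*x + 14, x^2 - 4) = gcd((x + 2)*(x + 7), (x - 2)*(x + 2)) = x + 2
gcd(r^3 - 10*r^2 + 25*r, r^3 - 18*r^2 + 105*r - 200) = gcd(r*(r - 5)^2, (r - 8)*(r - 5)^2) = r^2 - 10*r + 25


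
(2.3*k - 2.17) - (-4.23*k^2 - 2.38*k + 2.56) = 4.23*k^2 + 4.68*k - 4.73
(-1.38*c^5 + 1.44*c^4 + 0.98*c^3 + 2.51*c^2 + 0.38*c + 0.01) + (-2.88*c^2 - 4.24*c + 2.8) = -1.38*c^5 + 1.44*c^4 + 0.98*c^3 - 0.37*c^2 - 3.86*c + 2.81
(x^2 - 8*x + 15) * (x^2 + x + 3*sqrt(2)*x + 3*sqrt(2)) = x^4 - 7*x^3 + 3*sqrt(2)*x^3 - 21*sqrt(2)*x^2 + 7*x^2 + 15*x + 21*sqrt(2)*x + 45*sqrt(2)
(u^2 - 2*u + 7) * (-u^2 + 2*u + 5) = -u^4 + 4*u^3 - 6*u^2 + 4*u + 35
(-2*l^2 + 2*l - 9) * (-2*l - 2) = 4*l^3 + 14*l + 18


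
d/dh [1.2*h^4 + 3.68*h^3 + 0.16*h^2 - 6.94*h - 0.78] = 4.8*h^3 + 11.04*h^2 + 0.32*h - 6.94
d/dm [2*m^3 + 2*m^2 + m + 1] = 6*m^2 + 4*m + 1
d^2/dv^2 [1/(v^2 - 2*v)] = 2*(-v*(v - 2) + 4*(v - 1)^2)/(v^3*(v - 2)^3)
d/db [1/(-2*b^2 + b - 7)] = (4*b - 1)/(2*b^2 - b + 7)^2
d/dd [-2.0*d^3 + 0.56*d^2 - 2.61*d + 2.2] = -6.0*d^2 + 1.12*d - 2.61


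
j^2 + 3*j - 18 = (j - 3)*(j + 6)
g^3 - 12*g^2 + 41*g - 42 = (g - 7)*(g - 3)*(g - 2)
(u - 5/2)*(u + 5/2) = u^2 - 25/4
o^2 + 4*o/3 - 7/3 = (o - 1)*(o + 7/3)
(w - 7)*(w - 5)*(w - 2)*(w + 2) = w^4 - 12*w^3 + 31*w^2 + 48*w - 140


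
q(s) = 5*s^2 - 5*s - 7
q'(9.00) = 85.00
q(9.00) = 353.00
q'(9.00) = 85.00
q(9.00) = 353.00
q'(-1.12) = -16.20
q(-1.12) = 4.87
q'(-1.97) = -24.70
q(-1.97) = 22.25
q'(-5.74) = -62.40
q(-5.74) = 186.44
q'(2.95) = 24.50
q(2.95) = 21.76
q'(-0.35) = -8.50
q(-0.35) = -4.64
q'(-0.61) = -11.10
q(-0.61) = -2.09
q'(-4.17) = -46.70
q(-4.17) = 100.79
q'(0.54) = 0.40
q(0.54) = -8.24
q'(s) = 10*s - 5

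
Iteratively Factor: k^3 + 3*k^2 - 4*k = (k + 4)*(k^2 - k) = (k - 1)*(k + 4)*(k)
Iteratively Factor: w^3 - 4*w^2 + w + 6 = (w + 1)*(w^2 - 5*w + 6) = (w - 3)*(w + 1)*(w - 2)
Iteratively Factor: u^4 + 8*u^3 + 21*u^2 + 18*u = (u + 3)*(u^3 + 5*u^2 + 6*u) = (u + 3)^2*(u^2 + 2*u) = u*(u + 3)^2*(u + 2)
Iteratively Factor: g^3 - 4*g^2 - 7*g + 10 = (g - 1)*(g^2 - 3*g - 10) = (g - 5)*(g - 1)*(g + 2)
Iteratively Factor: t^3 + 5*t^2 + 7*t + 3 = (t + 1)*(t^2 + 4*t + 3) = (t + 1)^2*(t + 3)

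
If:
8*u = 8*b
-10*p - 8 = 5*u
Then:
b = u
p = -u/2 - 4/5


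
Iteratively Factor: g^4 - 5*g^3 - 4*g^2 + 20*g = (g + 2)*(g^3 - 7*g^2 + 10*g) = (g - 5)*(g + 2)*(g^2 - 2*g) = g*(g - 5)*(g + 2)*(g - 2)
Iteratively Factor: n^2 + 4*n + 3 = (n + 1)*(n + 3)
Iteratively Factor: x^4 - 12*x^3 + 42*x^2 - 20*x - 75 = (x + 1)*(x^3 - 13*x^2 + 55*x - 75) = (x - 5)*(x + 1)*(x^2 - 8*x + 15) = (x - 5)^2*(x + 1)*(x - 3)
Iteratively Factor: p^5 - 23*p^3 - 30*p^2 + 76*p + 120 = (p + 2)*(p^4 - 2*p^3 - 19*p^2 + 8*p + 60) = (p + 2)*(p + 3)*(p^3 - 5*p^2 - 4*p + 20) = (p - 2)*(p + 2)*(p + 3)*(p^2 - 3*p - 10) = (p - 2)*(p + 2)^2*(p + 3)*(p - 5)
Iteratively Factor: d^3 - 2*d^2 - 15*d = (d - 5)*(d^2 + 3*d) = d*(d - 5)*(d + 3)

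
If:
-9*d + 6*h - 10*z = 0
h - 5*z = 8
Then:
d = 20*z/9 + 16/3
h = 5*z + 8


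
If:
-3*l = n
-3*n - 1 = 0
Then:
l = 1/9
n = -1/3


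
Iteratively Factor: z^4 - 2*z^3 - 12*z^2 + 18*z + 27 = (z + 1)*(z^3 - 3*z^2 - 9*z + 27) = (z - 3)*(z + 1)*(z^2 - 9) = (z - 3)*(z + 1)*(z + 3)*(z - 3)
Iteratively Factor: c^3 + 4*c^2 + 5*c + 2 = (c + 1)*(c^2 + 3*c + 2) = (c + 1)^2*(c + 2)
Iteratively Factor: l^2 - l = (l)*(l - 1)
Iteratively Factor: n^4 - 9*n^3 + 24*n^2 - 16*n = (n - 4)*(n^3 - 5*n^2 + 4*n) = (n - 4)*(n - 1)*(n^2 - 4*n) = (n - 4)^2*(n - 1)*(n)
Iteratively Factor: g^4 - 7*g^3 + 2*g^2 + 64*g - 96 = (g - 4)*(g^3 - 3*g^2 - 10*g + 24) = (g - 4)^2*(g^2 + g - 6) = (g - 4)^2*(g - 2)*(g + 3)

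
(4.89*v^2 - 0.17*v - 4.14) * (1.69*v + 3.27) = 8.2641*v^3 + 15.703*v^2 - 7.5525*v - 13.5378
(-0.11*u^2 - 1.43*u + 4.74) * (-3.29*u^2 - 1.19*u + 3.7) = 0.3619*u^4 + 4.8356*u^3 - 14.2999*u^2 - 10.9316*u + 17.538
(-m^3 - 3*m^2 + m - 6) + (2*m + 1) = -m^3 - 3*m^2 + 3*m - 5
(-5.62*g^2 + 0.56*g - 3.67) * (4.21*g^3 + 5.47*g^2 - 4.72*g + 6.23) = -23.6602*g^5 - 28.3838*g^4 + 14.1389*g^3 - 57.7307*g^2 + 20.8112*g - 22.8641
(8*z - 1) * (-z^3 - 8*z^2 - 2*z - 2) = -8*z^4 - 63*z^3 - 8*z^2 - 14*z + 2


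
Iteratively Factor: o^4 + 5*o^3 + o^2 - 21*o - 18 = (o + 3)*(o^3 + 2*o^2 - 5*o - 6) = (o - 2)*(o + 3)*(o^2 + 4*o + 3) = (o - 2)*(o + 3)^2*(o + 1)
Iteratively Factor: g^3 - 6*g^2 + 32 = (g - 4)*(g^2 - 2*g - 8) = (g - 4)^2*(g + 2)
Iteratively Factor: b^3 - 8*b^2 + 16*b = (b - 4)*(b^2 - 4*b) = b*(b - 4)*(b - 4)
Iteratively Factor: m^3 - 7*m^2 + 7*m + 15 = (m + 1)*(m^2 - 8*m + 15) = (m - 5)*(m + 1)*(m - 3)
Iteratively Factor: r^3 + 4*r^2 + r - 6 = (r - 1)*(r^2 + 5*r + 6) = (r - 1)*(r + 3)*(r + 2)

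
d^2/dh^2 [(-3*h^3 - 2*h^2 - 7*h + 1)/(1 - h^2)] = 2*(10*h^3 + 3*h^2 + 30*h + 1)/(h^6 - 3*h^4 + 3*h^2 - 1)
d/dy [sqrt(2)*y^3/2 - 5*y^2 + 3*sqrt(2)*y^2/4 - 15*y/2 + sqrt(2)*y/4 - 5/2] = 3*sqrt(2)*y^2/2 - 10*y + 3*sqrt(2)*y/2 - 15/2 + sqrt(2)/4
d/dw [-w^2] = -2*w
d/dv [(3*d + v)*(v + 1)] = 3*d + 2*v + 1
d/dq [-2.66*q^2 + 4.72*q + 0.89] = 4.72 - 5.32*q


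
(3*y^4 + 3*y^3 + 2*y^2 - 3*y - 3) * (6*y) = 18*y^5 + 18*y^4 + 12*y^3 - 18*y^2 - 18*y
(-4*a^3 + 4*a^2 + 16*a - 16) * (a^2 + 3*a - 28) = -4*a^5 - 8*a^4 + 140*a^3 - 80*a^2 - 496*a + 448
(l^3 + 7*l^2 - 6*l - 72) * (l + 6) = l^4 + 13*l^3 + 36*l^2 - 108*l - 432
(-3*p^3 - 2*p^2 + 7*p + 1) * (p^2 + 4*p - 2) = -3*p^5 - 14*p^4 + 5*p^3 + 33*p^2 - 10*p - 2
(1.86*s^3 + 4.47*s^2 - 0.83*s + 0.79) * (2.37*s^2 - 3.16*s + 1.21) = 4.4082*s^5 + 4.7163*s^4 - 13.8417*s^3 + 9.9038*s^2 - 3.5007*s + 0.9559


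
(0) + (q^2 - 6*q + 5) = q^2 - 6*q + 5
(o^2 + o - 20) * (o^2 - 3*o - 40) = o^4 - 2*o^3 - 63*o^2 + 20*o + 800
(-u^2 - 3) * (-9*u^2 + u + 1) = 9*u^4 - u^3 + 26*u^2 - 3*u - 3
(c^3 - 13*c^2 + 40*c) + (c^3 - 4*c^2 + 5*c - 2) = 2*c^3 - 17*c^2 + 45*c - 2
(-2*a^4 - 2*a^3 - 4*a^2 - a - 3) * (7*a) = -14*a^5 - 14*a^4 - 28*a^3 - 7*a^2 - 21*a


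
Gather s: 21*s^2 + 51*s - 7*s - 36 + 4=21*s^2 + 44*s - 32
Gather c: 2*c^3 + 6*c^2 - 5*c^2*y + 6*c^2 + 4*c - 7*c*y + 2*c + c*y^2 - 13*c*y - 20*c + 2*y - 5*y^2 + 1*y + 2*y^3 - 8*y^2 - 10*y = 2*c^3 + c^2*(12 - 5*y) + c*(y^2 - 20*y - 14) + 2*y^3 - 13*y^2 - 7*y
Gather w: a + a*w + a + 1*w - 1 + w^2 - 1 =2*a + w^2 + w*(a + 1) - 2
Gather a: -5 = -5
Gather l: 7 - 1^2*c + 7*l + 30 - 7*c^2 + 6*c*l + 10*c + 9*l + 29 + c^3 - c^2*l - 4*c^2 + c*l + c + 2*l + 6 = c^3 - 11*c^2 + 10*c + l*(-c^2 + 7*c + 18) + 72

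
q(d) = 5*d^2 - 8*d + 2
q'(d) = 10*d - 8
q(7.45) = 219.91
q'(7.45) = 66.50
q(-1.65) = 28.81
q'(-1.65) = -24.50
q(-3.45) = 89.11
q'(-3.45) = -42.50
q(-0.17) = 3.50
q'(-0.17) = -9.70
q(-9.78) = 558.48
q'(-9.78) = -105.80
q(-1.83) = 33.38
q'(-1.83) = -26.30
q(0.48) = -0.69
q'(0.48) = -3.20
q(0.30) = 0.05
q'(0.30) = -5.00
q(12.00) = 626.00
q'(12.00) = 112.00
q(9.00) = 335.00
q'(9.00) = 82.00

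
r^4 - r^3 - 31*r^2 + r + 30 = (r - 6)*(r - 1)*(r + 1)*(r + 5)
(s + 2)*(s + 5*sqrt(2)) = s^2 + 2*s + 5*sqrt(2)*s + 10*sqrt(2)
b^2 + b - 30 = (b - 5)*(b + 6)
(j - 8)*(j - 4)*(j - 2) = j^3 - 14*j^2 + 56*j - 64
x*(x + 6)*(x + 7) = x^3 + 13*x^2 + 42*x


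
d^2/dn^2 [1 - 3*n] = 0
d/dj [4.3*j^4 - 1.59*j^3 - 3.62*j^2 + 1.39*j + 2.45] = 17.2*j^3 - 4.77*j^2 - 7.24*j + 1.39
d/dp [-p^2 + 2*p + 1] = 2 - 2*p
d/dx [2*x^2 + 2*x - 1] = 4*x + 2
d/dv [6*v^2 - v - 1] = 12*v - 1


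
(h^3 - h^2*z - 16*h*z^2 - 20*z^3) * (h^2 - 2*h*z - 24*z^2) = h^5 - 3*h^4*z - 38*h^3*z^2 + 36*h^2*z^3 + 424*h*z^4 + 480*z^5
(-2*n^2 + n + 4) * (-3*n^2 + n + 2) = 6*n^4 - 5*n^3 - 15*n^2 + 6*n + 8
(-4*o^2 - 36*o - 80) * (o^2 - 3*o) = -4*o^4 - 24*o^3 + 28*o^2 + 240*o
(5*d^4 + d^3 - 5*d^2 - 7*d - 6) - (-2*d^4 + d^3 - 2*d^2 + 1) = 7*d^4 - 3*d^2 - 7*d - 7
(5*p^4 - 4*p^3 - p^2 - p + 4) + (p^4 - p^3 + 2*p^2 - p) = 6*p^4 - 5*p^3 + p^2 - 2*p + 4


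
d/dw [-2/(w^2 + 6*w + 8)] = 4*(w + 3)/(w^2 + 6*w + 8)^2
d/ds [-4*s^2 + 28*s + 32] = 28 - 8*s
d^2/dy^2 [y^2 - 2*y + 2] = 2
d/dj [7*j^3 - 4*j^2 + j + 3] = 21*j^2 - 8*j + 1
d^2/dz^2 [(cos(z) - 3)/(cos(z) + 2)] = 5*(cos(z)^2 - 2*cos(z) - 2)/(cos(z) + 2)^3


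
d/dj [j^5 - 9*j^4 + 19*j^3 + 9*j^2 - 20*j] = 5*j^4 - 36*j^3 + 57*j^2 + 18*j - 20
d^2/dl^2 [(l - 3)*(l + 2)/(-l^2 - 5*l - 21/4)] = 24*(32*l^3 + 180*l^2 + 396*l + 345)/(64*l^6 + 960*l^5 + 5808*l^4 + 18080*l^3 + 30492*l^2 + 26460*l + 9261)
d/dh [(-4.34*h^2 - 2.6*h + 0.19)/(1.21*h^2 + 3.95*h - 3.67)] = (-13.997*h^2 + 31.3958*h + 8.7915)/(1.4641*h^4 + 9.559*h^3 + 6.7211*h^2 - 28.993*h + 13.4689)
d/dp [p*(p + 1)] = 2*p + 1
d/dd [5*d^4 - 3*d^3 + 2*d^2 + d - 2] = 20*d^3 - 9*d^2 + 4*d + 1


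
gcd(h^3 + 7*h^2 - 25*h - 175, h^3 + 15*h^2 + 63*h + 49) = h + 7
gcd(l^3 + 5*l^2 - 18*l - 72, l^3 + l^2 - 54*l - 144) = l^2 + 9*l + 18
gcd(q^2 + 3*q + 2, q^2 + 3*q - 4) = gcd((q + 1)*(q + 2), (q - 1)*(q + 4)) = 1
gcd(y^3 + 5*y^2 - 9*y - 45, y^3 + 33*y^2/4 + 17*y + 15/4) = y^2 + 8*y + 15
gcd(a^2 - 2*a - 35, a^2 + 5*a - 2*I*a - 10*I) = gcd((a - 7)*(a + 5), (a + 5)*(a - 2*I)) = a + 5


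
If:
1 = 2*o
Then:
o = 1/2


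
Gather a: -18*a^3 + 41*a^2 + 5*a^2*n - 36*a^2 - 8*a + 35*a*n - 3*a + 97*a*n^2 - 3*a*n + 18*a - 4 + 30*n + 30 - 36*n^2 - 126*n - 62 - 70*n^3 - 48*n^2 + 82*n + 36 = -18*a^3 + a^2*(5*n + 5) + a*(97*n^2 + 32*n + 7) - 70*n^3 - 84*n^2 - 14*n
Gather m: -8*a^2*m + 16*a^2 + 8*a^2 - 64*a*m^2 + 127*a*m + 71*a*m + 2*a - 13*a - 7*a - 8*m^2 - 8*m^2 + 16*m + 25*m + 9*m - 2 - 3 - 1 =24*a^2 - 18*a + m^2*(-64*a - 16) + m*(-8*a^2 + 198*a + 50) - 6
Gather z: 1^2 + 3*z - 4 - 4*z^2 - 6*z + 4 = -4*z^2 - 3*z + 1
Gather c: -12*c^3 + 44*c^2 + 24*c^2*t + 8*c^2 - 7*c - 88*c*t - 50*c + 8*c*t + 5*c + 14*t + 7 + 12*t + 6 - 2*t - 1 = -12*c^3 + c^2*(24*t + 52) + c*(-80*t - 52) + 24*t + 12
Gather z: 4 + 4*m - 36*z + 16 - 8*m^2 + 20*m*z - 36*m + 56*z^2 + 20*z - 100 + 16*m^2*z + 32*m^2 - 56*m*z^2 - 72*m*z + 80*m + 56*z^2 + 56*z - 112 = 24*m^2 + 48*m + z^2*(112 - 56*m) + z*(16*m^2 - 52*m + 40) - 192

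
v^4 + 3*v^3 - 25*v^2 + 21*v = v*(v - 3)*(v - 1)*(v + 7)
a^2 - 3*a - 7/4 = (a - 7/2)*(a + 1/2)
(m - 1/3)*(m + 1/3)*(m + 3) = m^3 + 3*m^2 - m/9 - 1/3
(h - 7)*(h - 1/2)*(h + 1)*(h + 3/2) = h^4 - 5*h^3 - 55*h^2/4 - 5*h/2 + 21/4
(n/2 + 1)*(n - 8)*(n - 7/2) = n^3/2 - 19*n^2/4 + 5*n/2 + 28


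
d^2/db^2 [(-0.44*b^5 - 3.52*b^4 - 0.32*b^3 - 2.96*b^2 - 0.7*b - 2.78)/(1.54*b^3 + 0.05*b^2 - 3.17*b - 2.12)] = (-2.08700799999999*b^9 - 0.20327999999995*b^8 + 12.881352*b^7 - 41.514176*b^6 - 137.157504*b^5 - 477.380904*b^4 - 571.037396*b^3 - 150.66678*b^2 - 60.887532*b - 73.659532)/(3.652264*b^9 + 0.35574*b^8 - 22.542366*b^7 - 16.547791*b^6 + 45.422703*b^5 + 63.587931*b^4 - 9.074765*b^3 - 63.236844*b^2 - 42.741744*b - 9.528128)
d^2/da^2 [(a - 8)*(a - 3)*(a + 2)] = 6*a - 18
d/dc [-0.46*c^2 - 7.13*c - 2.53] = -0.92*c - 7.13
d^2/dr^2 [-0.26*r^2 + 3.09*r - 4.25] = -0.520000000000000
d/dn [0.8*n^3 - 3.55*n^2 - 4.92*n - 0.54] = 2.4*n^2 - 7.1*n - 4.92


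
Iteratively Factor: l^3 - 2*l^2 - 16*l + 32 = (l - 2)*(l^2 - 16) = (l - 4)*(l - 2)*(l + 4)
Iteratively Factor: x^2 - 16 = (x + 4)*(x - 4)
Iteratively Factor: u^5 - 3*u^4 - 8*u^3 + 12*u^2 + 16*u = (u - 4)*(u^4 + u^3 - 4*u^2 - 4*u) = (u - 4)*(u + 2)*(u^3 - u^2 - 2*u) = (u - 4)*(u + 1)*(u + 2)*(u^2 - 2*u) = (u - 4)*(u - 2)*(u + 1)*(u + 2)*(u)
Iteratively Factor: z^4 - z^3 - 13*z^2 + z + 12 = (z - 1)*(z^3 - 13*z - 12) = (z - 1)*(z + 3)*(z^2 - 3*z - 4) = (z - 4)*(z - 1)*(z + 3)*(z + 1)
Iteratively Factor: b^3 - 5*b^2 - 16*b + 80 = (b - 5)*(b^2 - 16) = (b - 5)*(b + 4)*(b - 4)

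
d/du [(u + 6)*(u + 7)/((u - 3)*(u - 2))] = 18*(-u^2 - 4*u + 16)/(u^4 - 10*u^3 + 37*u^2 - 60*u + 36)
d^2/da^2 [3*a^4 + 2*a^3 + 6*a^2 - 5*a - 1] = 36*a^2 + 12*a + 12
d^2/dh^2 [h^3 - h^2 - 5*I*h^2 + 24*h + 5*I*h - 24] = 6*h - 2 - 10*I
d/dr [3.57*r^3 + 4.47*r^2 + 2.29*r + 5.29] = 10.71*r^2 + 8.94*r + 2.29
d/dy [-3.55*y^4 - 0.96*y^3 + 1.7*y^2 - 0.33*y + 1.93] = -14.2*y^3 - 2.88*y^2 + 3.4*y - 0.33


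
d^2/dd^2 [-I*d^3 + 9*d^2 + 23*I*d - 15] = -6*I*d + 18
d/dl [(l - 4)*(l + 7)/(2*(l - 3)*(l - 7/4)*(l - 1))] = 2*(-4*l^4 - 24*l^3 + 445*l^2 - 1330*l + 1057)/(16*l^6 - 184*l^5 + 849*l^4 - 2008*l^3 + 2566*l^2 - 1680*l + 441)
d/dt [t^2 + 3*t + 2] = 2*t + 3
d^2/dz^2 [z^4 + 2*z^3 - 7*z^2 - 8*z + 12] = 12*z^2 + 12*z - 14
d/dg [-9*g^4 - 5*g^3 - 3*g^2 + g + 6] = -36*g^3 - 15*g^2 - 6*g + 1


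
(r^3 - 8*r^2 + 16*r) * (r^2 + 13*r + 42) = r^5 + 5*r^4 - 46*r^3 - 128*r^2 + 672*r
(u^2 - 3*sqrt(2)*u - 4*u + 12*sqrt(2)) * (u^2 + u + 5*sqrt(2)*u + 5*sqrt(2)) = u^4 - 3*u^3 + 2*sqrt(2)*u^3 - 34*u^2 - 6*sqrt(2)*u^2 - 8*sqrt(2)*u + 90*u + 120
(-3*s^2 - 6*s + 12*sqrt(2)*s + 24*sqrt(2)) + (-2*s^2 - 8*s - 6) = -5*s^2 - 14*s + 12*sqrt(2)*s - 6 + 24*sqrt(2)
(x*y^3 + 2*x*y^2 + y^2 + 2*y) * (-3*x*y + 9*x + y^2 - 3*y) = -3*x^2*y^4 + 3*x^2*y^3 + 18*x^2*y^2 + x*y^5 - x*y^4 - 9*x*y^3 + 3*x*y^2 + 18*x*y + y^4 - y^3 - 6*y^2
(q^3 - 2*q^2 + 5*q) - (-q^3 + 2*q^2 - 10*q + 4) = 2*q^3 - 4*q^2 + 15*q - 4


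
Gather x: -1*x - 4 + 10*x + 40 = 9*x + 36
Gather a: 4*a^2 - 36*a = 4*a^2 - 36*a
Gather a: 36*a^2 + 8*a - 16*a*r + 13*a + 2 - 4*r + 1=36*a^2 + a*(21 - 16*r) - 4*r + 3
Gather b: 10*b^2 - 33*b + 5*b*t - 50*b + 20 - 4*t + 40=10*b^2 + b*(5*t - 83) - 4*t + 60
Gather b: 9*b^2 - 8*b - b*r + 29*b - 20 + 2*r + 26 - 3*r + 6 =9*b^2 + b*(21 - r) - r + 12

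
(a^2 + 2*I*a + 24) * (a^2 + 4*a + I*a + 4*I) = a^4 + 4*a^3 + 3*I*a^3 + 22*a^2 + 12*I*a^2 + 88*a + 24*I*a + 96*I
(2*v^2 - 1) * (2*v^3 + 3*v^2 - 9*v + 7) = 4*v^5 + 6*v^4 - 20*v^3 + 11*v^2 + 9*v - 7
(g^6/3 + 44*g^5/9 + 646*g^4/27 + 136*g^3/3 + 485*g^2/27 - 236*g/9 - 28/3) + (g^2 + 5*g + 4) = g^6/3 + 44*g^5/9 + 646*g^4/27 + 136*g^3/3 + 512*g^2/27 - 191*g/9 - 16/3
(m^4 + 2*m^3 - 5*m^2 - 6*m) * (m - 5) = m^5 - 3*m^4 - 15*m^3 + 19*m^2 + 30*m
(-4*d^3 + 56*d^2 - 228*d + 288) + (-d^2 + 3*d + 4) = -4*d^3 + 55*d^2 - 225*d + 292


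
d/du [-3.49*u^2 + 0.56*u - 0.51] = 0.56 - 6.98*u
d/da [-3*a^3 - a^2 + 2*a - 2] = -9*a^2 - 2*a + 2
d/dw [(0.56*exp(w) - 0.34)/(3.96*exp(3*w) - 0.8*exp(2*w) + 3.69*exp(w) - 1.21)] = (-4.4352*exp(3*w) + 4.4872*exp(2*w) - 0.544*exp(w) + 0.577)*exp(w)/(15.6816*exp(6*w) - 6.336*exp(5*w) + 29.8648*exp(4*w) - 15.4872*exp(3*w) + 15.5521*exp(2*w) - 8.9298*exp(w) + 1.4641)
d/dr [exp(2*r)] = 2*exp(2*r)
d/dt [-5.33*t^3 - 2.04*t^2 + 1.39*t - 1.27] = -15.99*t^2 - 4.08*t + 1.39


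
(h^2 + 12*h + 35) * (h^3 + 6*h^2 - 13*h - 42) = h^5 + 18*h^4 + 94*h^3 + 12*h^2 - 959*h - 1470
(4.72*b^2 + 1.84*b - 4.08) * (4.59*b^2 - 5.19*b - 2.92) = 21.6648*b^4 - 16.0512*b^3 - 42.0592*b^2 + 15.8024*b + 11.9136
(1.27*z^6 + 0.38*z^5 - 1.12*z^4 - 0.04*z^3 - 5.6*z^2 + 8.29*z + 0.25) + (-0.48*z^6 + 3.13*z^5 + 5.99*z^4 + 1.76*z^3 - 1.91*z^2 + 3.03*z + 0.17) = 0.79*z^6 + 3.51*z^5 + 4.87*z^4 + 1.72*z^3 - 7.51*z^2 + 11.32*z + 0.42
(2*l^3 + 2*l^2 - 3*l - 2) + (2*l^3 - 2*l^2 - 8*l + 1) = 4*l^3 - 11*l - 1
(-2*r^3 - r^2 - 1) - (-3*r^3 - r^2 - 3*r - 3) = r^3 + 3*r + 2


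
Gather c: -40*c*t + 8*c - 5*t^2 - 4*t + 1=c*(8 - 40*t) - 5*t^2 - 4*t + 1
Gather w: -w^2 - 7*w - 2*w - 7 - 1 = -w^2 - 9*w - 8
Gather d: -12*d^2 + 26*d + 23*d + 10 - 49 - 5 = -12*d^2 + 49*d - 44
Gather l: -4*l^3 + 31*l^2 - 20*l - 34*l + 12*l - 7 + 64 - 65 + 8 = -4*l^3 + 31*l^2 - 42*l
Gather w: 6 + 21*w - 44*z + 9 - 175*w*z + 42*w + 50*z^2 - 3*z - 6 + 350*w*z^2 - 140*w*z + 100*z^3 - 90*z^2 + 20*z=w*(350*z^2 - 315*z + 63) + 100*z^3 - 40*z^2 - 27*z + 9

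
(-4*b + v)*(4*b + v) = -16*b^2 + v^2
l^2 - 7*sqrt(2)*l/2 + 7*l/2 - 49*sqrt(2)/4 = (l + 7/2)*(l - 7*sqrt(2)/2)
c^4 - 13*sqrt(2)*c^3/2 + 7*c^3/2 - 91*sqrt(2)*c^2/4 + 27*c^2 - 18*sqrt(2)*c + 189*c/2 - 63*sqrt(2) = (c + 7/2)*(c - 3*sqrt(2))*(c - 2*sqrt(2))*(c - 3*sqrt(2)/2)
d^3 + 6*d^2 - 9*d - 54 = (d - 3)*(d + 3)*(d + 6)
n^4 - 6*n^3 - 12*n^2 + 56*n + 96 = (n - 6)*(n - 4)*(n + 2)^2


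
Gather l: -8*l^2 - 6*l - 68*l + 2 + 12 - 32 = -8*l^2 - 74*l - 18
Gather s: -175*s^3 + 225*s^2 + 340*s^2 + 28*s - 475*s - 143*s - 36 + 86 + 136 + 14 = -175*s^3 + 565*s^2 - 590*s + 200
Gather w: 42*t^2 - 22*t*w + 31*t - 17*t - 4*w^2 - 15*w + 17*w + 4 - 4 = 42*t^2 + 14*t - 4*w^2 + w*(2 - 22*t)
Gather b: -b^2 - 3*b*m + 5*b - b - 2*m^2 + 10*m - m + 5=-b^2 + b*(4 - 3*m) - 2*m^2 + 9*m + 5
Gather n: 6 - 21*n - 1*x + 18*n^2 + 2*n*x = 18*n^2 + n*(2*x - 21) - x + 6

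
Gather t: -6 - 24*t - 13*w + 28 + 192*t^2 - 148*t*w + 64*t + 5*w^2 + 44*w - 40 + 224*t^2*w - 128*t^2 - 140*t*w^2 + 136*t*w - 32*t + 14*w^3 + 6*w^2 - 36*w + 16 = t^2*(224*w + 64) + t*(-140*w^2 - 12*w + 8) + 14*w^3 + 11*w^2 - 5*w - 2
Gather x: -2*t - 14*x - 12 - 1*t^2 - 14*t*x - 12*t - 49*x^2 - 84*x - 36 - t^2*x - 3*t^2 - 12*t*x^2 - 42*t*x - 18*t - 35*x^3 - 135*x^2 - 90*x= -4*t^2 - 32*t - 35*x^3 + x^2*(-12*t - 184) + x*(-t^2 - 56*t - 188) - 48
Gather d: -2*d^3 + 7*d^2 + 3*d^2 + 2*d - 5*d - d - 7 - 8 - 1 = -2*d^3 + 10*d^2 - 4*d - 16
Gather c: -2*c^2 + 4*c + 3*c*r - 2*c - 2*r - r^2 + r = -2*c^2 + c*(3*r + 2) - r^2 - r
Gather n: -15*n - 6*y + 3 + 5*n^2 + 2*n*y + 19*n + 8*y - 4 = 5*n^2 + n*(2*y + 4) + 2*y - 1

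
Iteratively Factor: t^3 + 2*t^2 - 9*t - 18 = (t + 2)*(t^2 - 9) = (t + 2)*(t + 3)*(t - 3)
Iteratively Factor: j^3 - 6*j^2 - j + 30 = (j - 3)*(j^2 - 3*j - 10) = (j - 3)*(j + 2)*(j - 5)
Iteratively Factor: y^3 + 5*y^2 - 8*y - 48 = (y + 4)*(y^2 + y - 12) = (y + 4)^2*(y - 3)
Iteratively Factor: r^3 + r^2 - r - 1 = (r + 1)*(r^2 - 1) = (r - 1)*(r + 1)*(r + 1)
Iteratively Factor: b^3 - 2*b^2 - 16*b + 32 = (b - 4)*(b^2 + 2*b - 8) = (b - 4)*(b - 2)*(b + 4)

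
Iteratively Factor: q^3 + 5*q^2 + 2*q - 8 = (q + 2)*(q^2 + 3*q - 4) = (q + 2)*(q + 4)*(q - 1)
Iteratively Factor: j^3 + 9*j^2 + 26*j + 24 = (j + 3)*(j^2 + 6*j + 8) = (j + 3)*(j + 4)*(j + 2)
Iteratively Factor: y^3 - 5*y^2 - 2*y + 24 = (y - 4)*(y^2 - y - 6) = (y - 4)*(y + 2)*(y - 3)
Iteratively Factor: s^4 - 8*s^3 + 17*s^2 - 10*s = (s - 2)*(s^3 - 6*s^2 + 5*s) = (s - 2)*(s - 1)*(s^2 - 5*s) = (s - 5)*(s - 2)*(s - 1)*(s)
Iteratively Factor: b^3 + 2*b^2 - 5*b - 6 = (b + 3)*(b^2 - b - 2) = (b + 1)*(b + 3)*(b - 2)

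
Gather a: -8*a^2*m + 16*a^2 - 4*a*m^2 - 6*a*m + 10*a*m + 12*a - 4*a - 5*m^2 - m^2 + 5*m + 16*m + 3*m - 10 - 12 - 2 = a^2*(16 - 8*m) + a*(-4*m^2 + 4*m + 8) - 6*m^2 + 24*m - 24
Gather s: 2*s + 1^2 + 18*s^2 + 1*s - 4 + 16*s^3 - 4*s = 16*s^3 + 18*s^2 - s - 3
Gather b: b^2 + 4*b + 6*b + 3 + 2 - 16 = b^2 + 10*b - 11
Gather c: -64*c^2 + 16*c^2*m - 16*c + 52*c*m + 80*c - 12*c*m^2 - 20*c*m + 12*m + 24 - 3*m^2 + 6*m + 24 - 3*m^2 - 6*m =c^2*(16*m - 64) + c*(-12*m^2 + 32*m + 64) - 6*m^2 + 12*m + 48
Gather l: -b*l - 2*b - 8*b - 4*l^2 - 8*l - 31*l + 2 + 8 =-10*b - 4*l^2 + l*(-b - 39) + 10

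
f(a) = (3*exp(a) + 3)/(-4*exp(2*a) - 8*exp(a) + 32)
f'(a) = (3*exp(a) + 3)*(8*exp(2*a) + 8*exp(a))/(-4*exp(2*a) - 8*exp(a) + 32)^2 + 3*exp(a)/(-4*exp(2*a) - 8*exp(a) + 32)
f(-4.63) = 0.09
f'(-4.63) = 0.00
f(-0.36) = 0.21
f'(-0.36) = 0.17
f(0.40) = 0.67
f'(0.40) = 2.18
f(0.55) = 1.34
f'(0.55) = 9.15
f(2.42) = -0.07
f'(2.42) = 0.07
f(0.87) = -1.03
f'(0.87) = 6.00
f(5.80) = -0.00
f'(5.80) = 0.00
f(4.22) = -0.01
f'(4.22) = 0.01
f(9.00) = 0.00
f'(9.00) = 0.00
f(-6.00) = 0.09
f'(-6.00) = 0.00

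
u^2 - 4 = (u - 2)*(u + 2)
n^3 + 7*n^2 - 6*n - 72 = (n - 3)*(n + 4)*(n + 6)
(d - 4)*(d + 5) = d^2 + d - 20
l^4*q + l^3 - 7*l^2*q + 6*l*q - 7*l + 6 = (l - 2)*(l - 1)*(l + 3)*(l*q + 1)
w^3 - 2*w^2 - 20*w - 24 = (w - 6)*(w + 2)^2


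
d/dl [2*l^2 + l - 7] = 4*l + 1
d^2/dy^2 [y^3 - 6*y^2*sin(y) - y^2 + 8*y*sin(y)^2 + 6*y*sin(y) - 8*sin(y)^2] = 6*y^2*sin(y) - 6*y*sin(y) - 24*y*cos(y) + 16*y*cos(2*y) + 6*y + 12*sqrt(2)*cos(y + pi/4) - 16*sqrt(2)*cos(2*y + pi/4) - 2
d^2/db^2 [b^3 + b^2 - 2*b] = 6*b + 2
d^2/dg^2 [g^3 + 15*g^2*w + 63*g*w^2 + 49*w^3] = 6*g + 30*w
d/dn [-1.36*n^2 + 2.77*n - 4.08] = 2.77 - 2.72*n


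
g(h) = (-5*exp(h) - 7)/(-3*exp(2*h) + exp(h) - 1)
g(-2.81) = 7.68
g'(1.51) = -0.65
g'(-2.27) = 0.90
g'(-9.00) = 0.00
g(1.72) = 0.39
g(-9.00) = 7.00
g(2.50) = 0.16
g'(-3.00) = 0.54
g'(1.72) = -0.49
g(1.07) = 0.91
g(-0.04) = 4.20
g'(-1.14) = -0.97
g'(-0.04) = -5.14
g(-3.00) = 7.57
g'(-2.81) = 0.63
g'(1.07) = -1.25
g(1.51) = 0.51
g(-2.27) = 8.09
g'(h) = (-5*exp(h) - 7)*(6*exp(2*h) - exp(h))/(-3*exp(2*h) + exp(h) - 1)^2 - 5*exp(h)/(-3*exp(2*h) + exp(h) - 1)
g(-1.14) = 8.71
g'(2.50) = -0.18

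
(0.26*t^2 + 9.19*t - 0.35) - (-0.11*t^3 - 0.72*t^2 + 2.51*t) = 0.11*t^3 + 0.98*t^2 + 6.68*t - 0.35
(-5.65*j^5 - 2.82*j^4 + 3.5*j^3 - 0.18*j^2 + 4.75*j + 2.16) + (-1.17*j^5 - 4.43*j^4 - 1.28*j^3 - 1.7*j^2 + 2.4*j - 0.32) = -6.82*j^5 - 7.25*j^4 + 2.22*j^3 - 1.88*j^2 + 7.15*j + 1.84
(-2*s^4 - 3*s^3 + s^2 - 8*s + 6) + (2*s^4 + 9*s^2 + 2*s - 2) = -3*s^3 + 10*s^2 - 6*s + 4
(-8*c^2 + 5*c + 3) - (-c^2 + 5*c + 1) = 2 - 7*c^2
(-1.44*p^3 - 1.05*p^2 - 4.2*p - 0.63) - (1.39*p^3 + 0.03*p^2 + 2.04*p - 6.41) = -2.83*p^3 - 1.08*p^2 - 6.24*p + 5.78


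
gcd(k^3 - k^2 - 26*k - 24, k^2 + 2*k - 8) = k + 4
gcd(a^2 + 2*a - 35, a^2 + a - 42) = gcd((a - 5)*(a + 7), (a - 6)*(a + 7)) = a + 7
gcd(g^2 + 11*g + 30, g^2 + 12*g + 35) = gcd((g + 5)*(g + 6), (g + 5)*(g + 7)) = g + 5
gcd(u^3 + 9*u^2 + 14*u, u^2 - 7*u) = u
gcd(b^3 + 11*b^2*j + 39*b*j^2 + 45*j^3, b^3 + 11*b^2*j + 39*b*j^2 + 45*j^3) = b^3 + 11*b^2*j + 39*b*j^2 + 45*j^3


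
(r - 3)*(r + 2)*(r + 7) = r^3 + 6*r^2 - 13*r - 42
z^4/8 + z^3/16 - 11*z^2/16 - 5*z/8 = z*(z/4 + 1/2)*(z/2 + 1/2)*(z - 5/2)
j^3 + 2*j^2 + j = j*(j + 1)^2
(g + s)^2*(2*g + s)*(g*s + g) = 2*g^4*s + 2*g^4 + 5*g^3*s^2 + 5*g^3*s + 4*g^2*s^3 + 4*g^2*s^2 + g*s^4 + g*s^3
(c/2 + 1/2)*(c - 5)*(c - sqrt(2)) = c^3/2 - 2*c^2 - sqrt(2)*c^2/2 - 5*c/2 + 2*sqrt(2)*c + 5*sqrt(2)/2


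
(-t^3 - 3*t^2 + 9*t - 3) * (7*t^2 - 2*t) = -7*t^5 - 19*t^4 + 69*t^3 - 39*t^2 + 6*t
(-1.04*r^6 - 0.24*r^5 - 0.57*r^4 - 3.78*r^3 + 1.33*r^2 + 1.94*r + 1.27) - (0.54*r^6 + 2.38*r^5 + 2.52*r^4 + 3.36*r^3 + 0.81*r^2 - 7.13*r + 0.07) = -1.58*r^6 - 2.62*r^5 - 3.09*r^4 - 7.14*r^3 + 0.52*r^2 + 9.07*r + 1.2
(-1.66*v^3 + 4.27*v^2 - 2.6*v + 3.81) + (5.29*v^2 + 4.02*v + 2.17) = -1.66*v^3 + 9.56*v^2 + 1.42*v + 5.98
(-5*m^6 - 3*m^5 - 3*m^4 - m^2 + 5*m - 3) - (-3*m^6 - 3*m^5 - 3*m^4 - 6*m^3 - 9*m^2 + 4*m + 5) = -2*m^6 + 6*m^3 + 8*m^2 + m - 8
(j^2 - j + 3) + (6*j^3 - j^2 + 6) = 6*j^3 - j + 9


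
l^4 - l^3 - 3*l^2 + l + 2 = (l - 2)*(l - 1)*(l + 1)^2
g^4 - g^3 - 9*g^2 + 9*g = g*(g - 3)*(g - 1)*(g + 3)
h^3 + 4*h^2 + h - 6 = (h - 1)*(h + 2)*(h + 3)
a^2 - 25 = (a - 5)*(a + 5)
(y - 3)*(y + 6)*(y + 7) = y^3 + 10*y^2 + 3*y - 126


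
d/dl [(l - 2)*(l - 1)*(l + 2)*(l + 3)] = 4*l^3 + 6*l^2 - 14*l - 8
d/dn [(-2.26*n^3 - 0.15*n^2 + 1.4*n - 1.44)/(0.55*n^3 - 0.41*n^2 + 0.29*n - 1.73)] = (1.0091*n^4 - 2.8508*n^3 + 14.6359*n^2 - 0.6618*n - 2.0044)/(0.3025*n^6 - 0.451*n^5 + 0.4871*n^4 - 2.1408*n^3 + 1.5027*n^2 - 1.0034*n + 2.9929)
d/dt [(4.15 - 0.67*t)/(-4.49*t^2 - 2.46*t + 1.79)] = (-3.0083*t^2 + 37.267*t + 9.0097)/(20.1601*t^4 + 22.0908*t^3 - 10.0226*t^2 - 8.8068*t + 3.2041)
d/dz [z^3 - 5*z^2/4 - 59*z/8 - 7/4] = 3*z^2 - 5*z/2 - 59/8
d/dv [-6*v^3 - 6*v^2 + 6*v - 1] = -18*v^2 - 12*v + 6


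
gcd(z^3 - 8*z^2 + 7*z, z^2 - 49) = z - 7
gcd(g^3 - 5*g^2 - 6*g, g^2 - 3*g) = g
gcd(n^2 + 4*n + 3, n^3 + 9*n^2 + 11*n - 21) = n + 3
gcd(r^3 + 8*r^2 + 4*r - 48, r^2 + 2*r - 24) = r + 6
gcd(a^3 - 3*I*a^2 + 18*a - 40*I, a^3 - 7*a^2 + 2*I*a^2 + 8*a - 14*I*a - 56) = a^2 + 2*I*a + 8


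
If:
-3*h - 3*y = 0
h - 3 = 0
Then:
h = 3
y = -3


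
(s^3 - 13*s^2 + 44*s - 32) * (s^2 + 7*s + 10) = s^5 - 6*s^4 - 37*s^3 + 146*s^2 + 216*s - 320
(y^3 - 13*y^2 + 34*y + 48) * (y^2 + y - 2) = y^5 - 12*y^4 + 19*y^3 + 108*y^2 - 20*y - 96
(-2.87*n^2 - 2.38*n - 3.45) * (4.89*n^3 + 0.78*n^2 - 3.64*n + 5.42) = -14.0343*n^5 - 13.8768*n^4 - 8.2801*n^3 - 9.5832*n^2 - 0.341599999999998*n - 18.699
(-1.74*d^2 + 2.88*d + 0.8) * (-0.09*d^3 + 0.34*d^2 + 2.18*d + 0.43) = 0.1566*d^5 - 0.8508*d^4 - 2.886*d^3 + 5.8022*d^2 + 2.9824*d + 0.344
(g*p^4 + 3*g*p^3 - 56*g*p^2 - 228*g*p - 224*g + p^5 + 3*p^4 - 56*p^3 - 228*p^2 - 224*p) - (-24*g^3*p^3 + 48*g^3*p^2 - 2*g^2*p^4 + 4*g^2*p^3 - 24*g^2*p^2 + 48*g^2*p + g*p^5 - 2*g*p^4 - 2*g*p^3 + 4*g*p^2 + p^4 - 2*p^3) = 24*g^3*p^3 - 48*g^3*p^2 + 2*g^2*p^4 - 4*g^2*p^3 + 24*g^2*p^2 - 48*g^2*p - g*p^5 + 3*g*p^4 + 5*g*p^3 - 60*g*p^2 - 228*g*p - 224*g + p^5 + 2*p^4 - 54*p^3 - 228*p^2 - 224*p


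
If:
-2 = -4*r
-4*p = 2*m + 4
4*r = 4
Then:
No Solution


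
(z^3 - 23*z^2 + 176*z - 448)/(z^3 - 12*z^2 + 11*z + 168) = (z - 8)/(z + 3)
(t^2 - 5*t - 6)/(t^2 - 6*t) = (t + 1)/t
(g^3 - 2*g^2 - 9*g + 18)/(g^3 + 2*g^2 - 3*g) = (g^2 - 5*g + 6)/(g*(g - 1))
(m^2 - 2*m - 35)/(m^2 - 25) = (m - 7)/(m - 5)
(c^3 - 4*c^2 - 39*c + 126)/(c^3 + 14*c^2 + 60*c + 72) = (c^2 - 10*c + 21)/(c^2 + 8*c + 12)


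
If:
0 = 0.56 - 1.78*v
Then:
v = 0.31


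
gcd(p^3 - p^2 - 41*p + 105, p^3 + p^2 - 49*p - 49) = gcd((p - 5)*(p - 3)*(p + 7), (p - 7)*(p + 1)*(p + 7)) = p + 7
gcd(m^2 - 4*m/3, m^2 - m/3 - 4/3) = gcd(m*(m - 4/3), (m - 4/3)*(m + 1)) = m - 4/3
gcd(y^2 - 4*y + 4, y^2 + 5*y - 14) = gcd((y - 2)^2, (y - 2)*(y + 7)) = y - 2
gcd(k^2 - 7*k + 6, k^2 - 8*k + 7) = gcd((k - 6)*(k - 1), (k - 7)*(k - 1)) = k - 1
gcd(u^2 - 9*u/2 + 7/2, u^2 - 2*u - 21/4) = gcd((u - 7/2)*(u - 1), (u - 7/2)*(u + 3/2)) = u - 7/2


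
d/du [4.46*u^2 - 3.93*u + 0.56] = 8.92*u - 3.93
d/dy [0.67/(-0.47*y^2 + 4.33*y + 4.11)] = (0.6298*y - 2.9011)/(-0.47*y^2 + 4.33*y + 4.11)^2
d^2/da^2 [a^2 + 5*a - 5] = 2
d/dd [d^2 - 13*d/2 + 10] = 2*d - 13/2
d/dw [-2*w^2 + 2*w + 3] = 2 - 4*w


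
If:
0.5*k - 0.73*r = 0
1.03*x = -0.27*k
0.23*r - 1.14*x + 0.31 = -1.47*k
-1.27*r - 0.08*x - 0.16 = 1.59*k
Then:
No Solution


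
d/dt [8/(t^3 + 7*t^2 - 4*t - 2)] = 8*(-3*t^2 - 14*t + 4)/(t^3 + 7*t^2 - 4*t - 2)^2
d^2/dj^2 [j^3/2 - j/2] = 3*j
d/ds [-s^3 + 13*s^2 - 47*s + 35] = -3*s^2 + 26*s - 47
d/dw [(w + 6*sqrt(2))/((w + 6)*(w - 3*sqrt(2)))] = ((w + 6)*(w - 3*sqrt(2)) - (w + 6)*(w + 6*sqrt(2)) - (w - 3*sqrt(2))*(w + 6*sqrt(2)))/((w + 6)^2*(w - 3*sqrt(2))^2)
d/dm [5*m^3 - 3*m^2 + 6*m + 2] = 15*m^2 - 6*m + 6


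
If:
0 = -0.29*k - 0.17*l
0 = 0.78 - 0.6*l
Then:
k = -0.76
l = 1.30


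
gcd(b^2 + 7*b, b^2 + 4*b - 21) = b + 7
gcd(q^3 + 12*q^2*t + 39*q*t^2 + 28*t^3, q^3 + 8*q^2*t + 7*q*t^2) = q^2 + 8*q*t + 7*t^2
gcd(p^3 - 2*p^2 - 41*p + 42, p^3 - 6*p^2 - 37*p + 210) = p^2 - p - 42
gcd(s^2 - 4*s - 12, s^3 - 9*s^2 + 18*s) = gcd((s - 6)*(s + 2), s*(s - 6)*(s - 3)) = s - 6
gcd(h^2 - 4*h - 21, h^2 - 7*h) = h - 7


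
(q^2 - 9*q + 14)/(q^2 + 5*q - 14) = (q - 7)/(q + 7)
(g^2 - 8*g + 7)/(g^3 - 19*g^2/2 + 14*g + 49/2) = 2*(g - 1)/(2*g^2 - 5*g - 7)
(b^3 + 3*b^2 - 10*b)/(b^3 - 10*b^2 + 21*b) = (b^2 + 3*b - 10)/(b^2 - 10*b + 21)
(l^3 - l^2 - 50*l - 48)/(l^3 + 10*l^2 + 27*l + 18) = (l - 8)/(l + 3)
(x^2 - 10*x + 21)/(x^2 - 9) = (x - 7)/(x + 3)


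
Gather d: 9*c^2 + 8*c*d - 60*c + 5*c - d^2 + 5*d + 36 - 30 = 9*c^2 - 55*c - d^2 + d*(8*c + 5) + 6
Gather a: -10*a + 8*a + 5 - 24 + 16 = -2*a - 3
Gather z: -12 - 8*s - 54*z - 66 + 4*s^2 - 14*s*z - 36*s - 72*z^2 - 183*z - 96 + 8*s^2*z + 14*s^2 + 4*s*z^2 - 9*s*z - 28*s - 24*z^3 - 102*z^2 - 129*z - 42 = 18*s^2 - 72*s - 24*z^3 + z^2*(4*s - 174) + z*(8*s^2 - 23*s - 366) - 216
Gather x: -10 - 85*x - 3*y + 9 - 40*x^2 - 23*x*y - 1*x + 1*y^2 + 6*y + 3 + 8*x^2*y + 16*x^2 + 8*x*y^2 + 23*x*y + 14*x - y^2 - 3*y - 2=x^2*(8*y - 24) + x*(8*y^2 - 72)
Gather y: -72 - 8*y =-8*y - 72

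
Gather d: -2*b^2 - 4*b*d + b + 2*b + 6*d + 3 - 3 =-2*b^2 + 3*b + d*(6 - 4*b)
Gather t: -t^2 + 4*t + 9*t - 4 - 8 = -t^2 + 13*t - 12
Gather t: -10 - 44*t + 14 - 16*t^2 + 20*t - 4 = -16*t^2 - 24*t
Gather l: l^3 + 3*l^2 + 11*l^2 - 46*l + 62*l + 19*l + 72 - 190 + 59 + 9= l^3 + 14*l^2 + 35*l - 50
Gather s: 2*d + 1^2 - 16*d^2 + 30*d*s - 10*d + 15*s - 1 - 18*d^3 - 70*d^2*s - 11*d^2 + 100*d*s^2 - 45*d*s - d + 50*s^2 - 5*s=-18*d^3 - 27*d^2 - 9*d + s^2*(100*d + 50) + s*(-70*d^2 - 15*d + 10)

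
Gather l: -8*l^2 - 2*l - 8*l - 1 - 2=-8*l^2 - 10*l - 3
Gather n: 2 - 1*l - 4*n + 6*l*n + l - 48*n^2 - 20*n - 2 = -48*n^2 + n*(6*l - 24)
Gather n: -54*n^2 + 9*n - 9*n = -54*n^2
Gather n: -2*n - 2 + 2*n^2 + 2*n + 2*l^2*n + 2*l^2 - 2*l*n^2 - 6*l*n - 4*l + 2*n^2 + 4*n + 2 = 2*l^2 - 4*l + n^2*(4 - 2*l) + n*(2*l^2 - 6*l + 4)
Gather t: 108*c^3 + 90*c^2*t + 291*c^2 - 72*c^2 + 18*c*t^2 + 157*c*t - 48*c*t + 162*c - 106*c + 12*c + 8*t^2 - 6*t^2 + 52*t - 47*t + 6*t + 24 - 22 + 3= 108*c^3 + 219*c^2 + 68*c + t^2*(18*c + 2) + t*(90*c^2 + 109*c + 11) + 5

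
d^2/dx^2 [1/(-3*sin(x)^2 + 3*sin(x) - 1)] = 3*(12*sin(x)^4 - 9*sin(x)^3 - 19*sin(x)^2 + 19*sin(x) - 4)/(3*sin(x)^2 - 3*sin(x) + 1)^3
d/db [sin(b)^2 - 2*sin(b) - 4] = 2*(sin(b) - 1)*cos(b)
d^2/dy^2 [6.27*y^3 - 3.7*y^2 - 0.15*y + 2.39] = 37.62*y - 7.4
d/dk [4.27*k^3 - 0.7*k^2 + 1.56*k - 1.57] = 12.81*k^2 - 1.4*k + 1.56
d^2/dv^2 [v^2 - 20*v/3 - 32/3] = 2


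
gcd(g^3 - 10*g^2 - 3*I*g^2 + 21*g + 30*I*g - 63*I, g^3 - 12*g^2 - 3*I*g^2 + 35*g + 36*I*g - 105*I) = g^2 + g*(-7 - 3*I) + 21*I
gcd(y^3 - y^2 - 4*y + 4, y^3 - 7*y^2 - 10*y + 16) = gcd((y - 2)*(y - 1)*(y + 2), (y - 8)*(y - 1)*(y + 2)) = y^2 + y - 2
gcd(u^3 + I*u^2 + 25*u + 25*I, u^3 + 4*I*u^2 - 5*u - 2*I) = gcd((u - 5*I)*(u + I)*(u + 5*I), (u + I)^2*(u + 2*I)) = u + I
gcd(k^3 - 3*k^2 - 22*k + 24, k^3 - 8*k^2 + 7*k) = k - 1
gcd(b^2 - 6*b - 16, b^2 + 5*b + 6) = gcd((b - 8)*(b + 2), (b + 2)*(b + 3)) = b + 2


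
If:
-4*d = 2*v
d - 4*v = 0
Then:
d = 0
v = 0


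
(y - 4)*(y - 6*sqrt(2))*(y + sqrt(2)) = y^3 - 5*sqrt(2)*y^2 - 4*y^2 - 12*y + 20*sqrt(2)*y + 48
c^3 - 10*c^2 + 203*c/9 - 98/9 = (c - 7)*(c - 7/3)*(c - 2/3)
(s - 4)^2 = s^2 - 8*s + 16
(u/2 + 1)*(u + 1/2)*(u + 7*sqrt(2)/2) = u^3/2 + 5*u^2/4 + 7*sqrt(2)*u^2/4 + u/2 + 35*sqrt(2)*u/8 + 7*sqrt(2)/4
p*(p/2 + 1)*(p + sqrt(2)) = p^3/2 + sqrt(2)*p^2/2 + p^2 + sqrt(2)*p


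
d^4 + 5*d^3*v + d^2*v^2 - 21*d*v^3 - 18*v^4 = (d - 2*v)*(d + v)*(d + 3*v)^2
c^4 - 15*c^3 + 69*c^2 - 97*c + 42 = (c - 7)*(c - 6)*(c - 1)^2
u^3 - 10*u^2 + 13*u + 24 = (u - 8)*(u - 3)*(u + 1)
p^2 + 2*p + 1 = (p + 1)^2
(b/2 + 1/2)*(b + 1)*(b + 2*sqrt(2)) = b^3/2 + b^2 + sqrt(2)*b^2 + b/2 + 2*sqrt(2)*b + sqrt(2)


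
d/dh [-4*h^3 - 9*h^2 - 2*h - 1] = -12*h^2 - 18*h - 2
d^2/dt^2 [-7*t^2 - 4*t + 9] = -14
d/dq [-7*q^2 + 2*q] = 2 - 14*q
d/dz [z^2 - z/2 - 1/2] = 2*z - 1/2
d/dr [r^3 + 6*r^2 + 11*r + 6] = 3*r^2 + 12*r + 11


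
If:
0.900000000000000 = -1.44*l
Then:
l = -0.62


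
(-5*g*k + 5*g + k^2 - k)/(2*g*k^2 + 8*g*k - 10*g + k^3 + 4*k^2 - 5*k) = (-5*g + k)/(2*g*k + 10*g + k^2 + 5*k)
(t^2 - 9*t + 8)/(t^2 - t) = (t - 8)/t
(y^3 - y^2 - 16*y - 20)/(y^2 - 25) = (y^2 + 4*y + 4)/(y + 5)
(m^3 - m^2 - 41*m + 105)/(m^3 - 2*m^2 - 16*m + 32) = (m^3 - m^2 - 41*m + 105)/(m^3 - 2*m^2 - 16*m + 32)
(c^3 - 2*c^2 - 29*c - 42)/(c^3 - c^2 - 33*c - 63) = (c + 2)/(c + 3)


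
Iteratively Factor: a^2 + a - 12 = (a - 3)*(a + 4)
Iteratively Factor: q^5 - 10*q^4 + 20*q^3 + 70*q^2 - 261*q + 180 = (q - 3)*(q^4 - 7*q^3 - q^2 + 67*q - 60) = (q - 3)*(q - 1)*(q^3 - 6*q^2 - 7*q + 60) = (q - 3)*(q - 1)*(q + 3)*(q^2 - 9*q + 20) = (q - 5)*(q - 3)*(q - 1)*(q + 3)*(q - 4)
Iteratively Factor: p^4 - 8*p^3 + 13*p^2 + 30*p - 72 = (p + 2)*(p^3 - 10*p^2 + 33*p - 36) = (p - 4)*(p + 2)*(p^2 - 6*p + 9) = (p - 4)*(p - 3)*(p + 2)*(p - 3)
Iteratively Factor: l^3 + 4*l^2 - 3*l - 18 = (l + 3)*(l^2 + l - 6) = (l + 3)^2*(l - 2)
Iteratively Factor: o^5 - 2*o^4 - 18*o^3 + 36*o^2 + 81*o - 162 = (o - 3)*(o^4 + o^3 - 15*o^2 - 9*o + 54) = (o - 3)*(o + 3)*(o^3 - 2*o^2 - 9*o + 18) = (o - 3)*(o + 3)^2*(o^2 - 5*o + 6) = (o - 3)*(o - 2)*(o + 3)^2*(o - 3)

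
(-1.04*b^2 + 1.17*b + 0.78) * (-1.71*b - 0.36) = 1.7784*b^3 - 1.6263*b^2 - 1.755*b - 0.2808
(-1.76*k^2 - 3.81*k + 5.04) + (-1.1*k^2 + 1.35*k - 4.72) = -2.86*k^2 - 2.46*k + 0.32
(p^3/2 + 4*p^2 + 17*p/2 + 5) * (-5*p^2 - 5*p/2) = -5*p^5/2 - 85*p^4/4 - 105*p^3/2 - 185*p^2/4 - 25*p/2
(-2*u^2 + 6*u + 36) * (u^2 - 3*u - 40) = -2*u^4 + 12*u^3 + 98*u^2 - 348*u - 1440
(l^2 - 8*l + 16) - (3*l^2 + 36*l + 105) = -2*l^2 - 44*l - 89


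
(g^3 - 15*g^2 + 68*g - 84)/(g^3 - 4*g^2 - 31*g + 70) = (g - 6)/(g + 5)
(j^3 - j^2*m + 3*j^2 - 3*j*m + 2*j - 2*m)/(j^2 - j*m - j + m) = (j^2 + 3*j + 2)/(j - 1)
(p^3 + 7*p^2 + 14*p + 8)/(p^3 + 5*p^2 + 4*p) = (p + 2)/p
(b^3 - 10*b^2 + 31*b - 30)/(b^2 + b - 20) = (b^3 - 10*b^2 + 31*b - 30)/(b^2 + b - 20)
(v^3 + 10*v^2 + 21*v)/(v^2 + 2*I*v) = (v^2 + 10*v + 21)/(v + 2*I)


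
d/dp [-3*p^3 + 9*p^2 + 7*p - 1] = -9*p^2 + 18*p + 7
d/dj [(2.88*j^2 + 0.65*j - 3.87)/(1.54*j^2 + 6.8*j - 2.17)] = (18.583*j^2 - 0.579599999999997*j + 24.9055)/(2.3716*j^4 + 20.944*j^3 + 39.5564*j^2 - 29.512*j + 4.7089)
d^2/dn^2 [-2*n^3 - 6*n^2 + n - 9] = -12*n - 12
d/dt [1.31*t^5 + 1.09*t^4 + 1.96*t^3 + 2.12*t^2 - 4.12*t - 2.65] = 6.55*t^4 + 4.36*t^3 + 5.88*t^2 + 4.24*t - 4.12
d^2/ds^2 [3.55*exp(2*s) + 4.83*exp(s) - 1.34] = (14.2*exp(s) + 4.83)*exp(s)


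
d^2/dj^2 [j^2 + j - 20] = 2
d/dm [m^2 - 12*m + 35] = 2*m - 12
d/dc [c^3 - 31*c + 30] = 3*c^2 - 31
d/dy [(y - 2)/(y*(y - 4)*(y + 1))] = (-2*y^3 + 9*y^2 - 12*y - 8)/(y^2*(y^4 - 6*y^3 + y^2 + 24*y + 16))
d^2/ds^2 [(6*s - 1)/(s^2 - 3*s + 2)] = 2*((19 - 18*s)*(s^2 - 3*s + 2) + (2*s - 3)^2*(6*s - 1))/(s^2 - 3*s + 2)^3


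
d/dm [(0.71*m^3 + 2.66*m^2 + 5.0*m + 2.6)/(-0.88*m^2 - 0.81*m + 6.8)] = (-0.6248*m^4 - 1.1502*m^3 + 16.7294*m^2 + 40.752*m + 36.106)/(0.7744*m^4 + 1.4256*m^3 - 11.3119*m^2 - 11.016*m + 46.24)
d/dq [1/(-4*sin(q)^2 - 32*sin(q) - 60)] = (sin(q) + 4)*cos(q)/(2*(sin(q)^2 + 8*sin(q) + 15)^2)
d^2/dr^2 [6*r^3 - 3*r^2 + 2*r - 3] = 36*r - 6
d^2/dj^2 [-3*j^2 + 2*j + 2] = -6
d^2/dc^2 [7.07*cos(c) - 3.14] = -7.07*cos(c)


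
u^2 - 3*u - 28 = (u - 7)*(u + 4)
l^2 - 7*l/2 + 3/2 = (l - 3)*(l - 1/2)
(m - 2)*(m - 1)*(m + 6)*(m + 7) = m^4 + 10*m^3 + 5*m^2 - 100*m + 84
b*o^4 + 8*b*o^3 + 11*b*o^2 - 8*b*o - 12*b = (o - 1)*(o + 2)*(o + 6)*(b*o + b)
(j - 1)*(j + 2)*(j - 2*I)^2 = j^4 + j^3 - 4*I*j^3 - 6*j^2 - 4*I*j^2 - 4*j + 8*I*j + 8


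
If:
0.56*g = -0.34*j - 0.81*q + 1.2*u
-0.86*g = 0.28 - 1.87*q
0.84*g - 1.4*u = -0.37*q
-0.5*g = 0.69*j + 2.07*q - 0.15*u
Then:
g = -0.13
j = -0.19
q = 0.09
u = -0.05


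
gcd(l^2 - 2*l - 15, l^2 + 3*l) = l + 3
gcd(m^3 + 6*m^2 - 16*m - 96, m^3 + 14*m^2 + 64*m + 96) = m^2 + 10*m + 24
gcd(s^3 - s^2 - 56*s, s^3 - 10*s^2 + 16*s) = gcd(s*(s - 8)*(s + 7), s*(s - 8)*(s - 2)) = s^2 - 8*s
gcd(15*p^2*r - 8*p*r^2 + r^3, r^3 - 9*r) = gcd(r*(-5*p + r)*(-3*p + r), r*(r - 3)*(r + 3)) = r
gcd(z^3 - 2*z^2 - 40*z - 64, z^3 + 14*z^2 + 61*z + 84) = z + 4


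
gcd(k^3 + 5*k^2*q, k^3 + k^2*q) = k^2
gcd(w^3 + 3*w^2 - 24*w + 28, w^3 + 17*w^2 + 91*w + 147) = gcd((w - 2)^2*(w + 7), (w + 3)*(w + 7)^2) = w + 7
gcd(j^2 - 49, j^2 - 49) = j^2 - 49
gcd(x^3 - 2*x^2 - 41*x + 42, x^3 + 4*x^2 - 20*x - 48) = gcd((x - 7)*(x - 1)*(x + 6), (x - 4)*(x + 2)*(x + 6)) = x + 6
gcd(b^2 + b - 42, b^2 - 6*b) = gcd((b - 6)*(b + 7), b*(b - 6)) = b - 6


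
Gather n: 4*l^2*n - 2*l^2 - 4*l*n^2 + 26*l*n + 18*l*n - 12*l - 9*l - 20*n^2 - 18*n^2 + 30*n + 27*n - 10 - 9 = -2*l^2 - 21*l + n^2*(-4*l - 38) + n*(4*l^2 + 44*l + 57) - 19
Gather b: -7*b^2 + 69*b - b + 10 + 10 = -7*b^2 + 68*b + 20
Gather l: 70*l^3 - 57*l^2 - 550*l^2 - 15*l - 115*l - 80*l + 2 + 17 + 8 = 70*l^3 - 607*l^2 - 210*l + 27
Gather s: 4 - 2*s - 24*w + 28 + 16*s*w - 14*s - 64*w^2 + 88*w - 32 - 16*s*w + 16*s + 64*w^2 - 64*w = 0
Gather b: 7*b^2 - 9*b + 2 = 7*b^2 - 9*b + 2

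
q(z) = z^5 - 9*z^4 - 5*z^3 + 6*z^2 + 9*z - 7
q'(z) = 5*z^4 - 36*z^3 - 15*z^2 + 12*z + 9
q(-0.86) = -12.52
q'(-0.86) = 13.22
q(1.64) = -51.40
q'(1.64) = -134.29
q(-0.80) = -11.81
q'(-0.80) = 10.28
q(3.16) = -658.74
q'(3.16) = -740.26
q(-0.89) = -12.94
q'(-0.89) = 14.95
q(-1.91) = -112.66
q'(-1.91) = 248.75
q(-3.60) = -1844.68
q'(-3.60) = 2290.82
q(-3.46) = -1544.96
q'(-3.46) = 1995.68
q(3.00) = -547.00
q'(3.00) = -657.00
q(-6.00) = -18205.00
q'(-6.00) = 13653.00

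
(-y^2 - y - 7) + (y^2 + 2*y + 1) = y - 6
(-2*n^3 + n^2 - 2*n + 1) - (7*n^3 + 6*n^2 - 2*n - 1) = -9*n^3 - 5*n^2 + 2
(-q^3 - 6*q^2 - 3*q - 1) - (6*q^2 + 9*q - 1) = -q^3 - 12*q^2 - 12*q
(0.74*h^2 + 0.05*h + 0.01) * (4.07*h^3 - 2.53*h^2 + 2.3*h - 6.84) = 3.0118*h^5 - 1.6687*h^4 + 1.6162*h^3 - 4.9719*h^2 - 0.319*h - 0.0684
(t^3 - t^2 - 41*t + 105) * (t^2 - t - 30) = t^5 - 2*t^4 - 70*t^3 + 176*t^2 + 1125*t - 3150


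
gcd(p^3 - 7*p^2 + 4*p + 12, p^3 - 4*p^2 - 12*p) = p - 6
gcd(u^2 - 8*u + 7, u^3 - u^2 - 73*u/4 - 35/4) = 1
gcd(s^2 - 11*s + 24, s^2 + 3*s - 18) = s - 3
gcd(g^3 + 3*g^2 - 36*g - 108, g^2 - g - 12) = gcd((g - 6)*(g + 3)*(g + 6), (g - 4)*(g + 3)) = g + 3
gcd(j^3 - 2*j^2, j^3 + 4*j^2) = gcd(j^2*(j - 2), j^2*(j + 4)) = j^2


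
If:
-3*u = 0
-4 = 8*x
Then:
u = 0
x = -1/2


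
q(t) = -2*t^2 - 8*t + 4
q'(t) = -4*t - 8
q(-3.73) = 6.01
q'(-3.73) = 6.92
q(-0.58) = 7.97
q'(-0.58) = -5.68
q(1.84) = -17.49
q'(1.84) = -15.36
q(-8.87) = -82.39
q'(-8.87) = 27.48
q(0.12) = 3.01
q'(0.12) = -8.48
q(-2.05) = 12.00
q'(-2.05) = 0.20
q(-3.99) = 4.08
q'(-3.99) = 7.96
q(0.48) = -0.30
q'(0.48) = -9.92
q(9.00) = -230.00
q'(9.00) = -44.00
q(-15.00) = -326.00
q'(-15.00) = 52.00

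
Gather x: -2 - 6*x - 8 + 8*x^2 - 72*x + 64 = 8*x^2 - 78*x + 54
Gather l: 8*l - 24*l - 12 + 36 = 24 - 16*l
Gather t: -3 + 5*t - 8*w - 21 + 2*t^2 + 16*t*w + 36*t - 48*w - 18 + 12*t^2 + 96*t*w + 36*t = 14*t^2 + t*(112*w + 77) - 56*w - 42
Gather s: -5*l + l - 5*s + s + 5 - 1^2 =-4*l - 4*s + 4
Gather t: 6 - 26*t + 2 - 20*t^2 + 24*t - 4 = -20*t^2 - 2*t + 4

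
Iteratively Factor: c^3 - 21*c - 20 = (c + 1)*(c^2 - c - 20) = (c - 5)*(c + 1)*(c + 4)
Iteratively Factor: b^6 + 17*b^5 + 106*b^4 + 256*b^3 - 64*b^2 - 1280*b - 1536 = (b + 3)*(b^5 + 14*b^4 + 64*b^3 + 64*b^2 - 256*b - 512) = (b - 2)*(b + 3)*(b^4 + 16*b^3 + 96*b^2 + 256*b + 256) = (b - 2)*(b + 3)*(b + 4)*(b^3 + 12*b^2 + 48*b + 64) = (b - 2)*(b + 3)*(b + 4)^2*(b^2 + 8*b + 16) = (b - 2)*(b + 3)*(b + 4)^3*(b + 4)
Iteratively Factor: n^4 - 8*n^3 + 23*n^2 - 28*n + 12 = (n - 1)*(n^3 - 7*n^2 + 16*n - 12) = (n - 2)*(n - 1)*(n^2 - 5*n + 6) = (n - 2)^2*(n - 1)*(n - 3)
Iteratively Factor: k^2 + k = (k)*(k + 1)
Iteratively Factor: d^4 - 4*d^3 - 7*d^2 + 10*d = (d + 2)*(d^3 - 6*d^2 + 5*d) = (d - 5)*(d + 2)*(d^2 - d) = d*(d - 5)*(d + 2)*(d - 1)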